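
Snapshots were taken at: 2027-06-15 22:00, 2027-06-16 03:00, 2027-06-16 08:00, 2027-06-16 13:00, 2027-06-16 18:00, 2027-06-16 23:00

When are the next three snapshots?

Spacing: 5, 5, 5, 5, 5 h — constant 5 h.
2027-06-16 23:00 + 5 h = 2027-06-17 04:00.
2027-06-17 04:00 + 5 h = 2027-06-17 09:00.
2027-06-17 09:00 + 5 h = 2027-06-17 14:00.

2027-06-17 04:00, 2027-06-17 09:00, 2027-06-17 14:00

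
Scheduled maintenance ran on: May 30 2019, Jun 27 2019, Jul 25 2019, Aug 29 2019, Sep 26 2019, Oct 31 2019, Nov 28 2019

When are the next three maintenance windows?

Dec 26 2019, Jan 30 2020, Feb 27 2020

These are Thursdays with 28, 28, 35, 28, 35, 28-day gaps.
Each is the final Thursday of its month — May 30 2019 is past the 28th, so '4th Thursday' doesn't fit.
December 2019 ends with Thursday Dec 26 2019.
January 2020 ends with Thursday Jan 30 2020.
Last Thursday of February 2020: Feb 27 2020.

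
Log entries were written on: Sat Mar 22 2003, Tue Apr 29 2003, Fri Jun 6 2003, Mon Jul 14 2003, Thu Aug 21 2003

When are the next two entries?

Sun Sep 28 2003, Wed Nov 5 2003

Gaps between consecutive events: 38, 38, 38, 38 days — a constant 38-day interval.
Thu Aug 21 2003 + 38 days = Sun Sep 28 2003.
Sun Sep 28 2003 + 38 days = Wed Nov 5 2003.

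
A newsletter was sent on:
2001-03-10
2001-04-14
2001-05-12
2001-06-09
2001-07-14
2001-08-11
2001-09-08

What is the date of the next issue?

All dates are Saturdays, 35, 28, 28, 35, 28, 28 days apart.
Specifically, the 2nd Saturday of each month.
October 2001 — 2nd Saturday is 2001-10-13.

2001-10-13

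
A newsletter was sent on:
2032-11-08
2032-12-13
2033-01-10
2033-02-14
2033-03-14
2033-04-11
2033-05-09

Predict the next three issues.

2033-06-13, 2033-07-11, 2033-08-08

Gaps: 35, 28, 35, 28, 28, 28 days — a mix of 28 and 35. Every date is a Monday.
Each is the 2nd Monday of its month.
2nd Monday of June 2033: 2033-06-13.
July 2033 — 2nd Monday is 2033-07-11.
2nd Monday of August 2033: 2033-08-08.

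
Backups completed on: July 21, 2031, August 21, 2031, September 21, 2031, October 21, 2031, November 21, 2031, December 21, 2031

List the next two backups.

January 21, 2032; February 21, 2032

The day-of-month is always 21 (31, 31, 30, 31, 30 days between events).
So this recurs on the 21st of each month.
January 2032: January 21, 2032.
Next: February 2032 → February 21, 2032.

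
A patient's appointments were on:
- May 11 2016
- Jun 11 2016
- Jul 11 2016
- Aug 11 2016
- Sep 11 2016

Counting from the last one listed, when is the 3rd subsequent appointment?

Gaps: 31, 30, 31, 31 days — not constant. Every event is on the 11th of the month.
Pattern: the 11th of each month.
October 2016: Oct 11 2016.
November 2016: Nov 11 2016.
Next: December 2016 → Dec 11 2016.

Dec 11 2016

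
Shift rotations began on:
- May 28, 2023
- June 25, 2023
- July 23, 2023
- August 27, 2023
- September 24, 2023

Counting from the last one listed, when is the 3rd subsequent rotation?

December 24, 2023

These are Sundays at 28- or 35-day spacing (28, 28, 35, 28).
The pattern: 4th Sunday of the month.
October 2023 — 4th Sunday is October 22, 2023.
4th Sunday of November 2023: November 26, 2023.
4th Sunday of December 2023: December 24, 2023.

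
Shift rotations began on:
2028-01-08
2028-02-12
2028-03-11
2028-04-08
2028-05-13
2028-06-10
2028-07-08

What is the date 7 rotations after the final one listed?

2029-02-10

These are Saturdays at 28- or 35-day spacing (35, 28, 28, 35, 28, 28).
The pattern: 2nd Saturday of the month.
2nd Saturday of August 2028: 2028-08-12.
2nd Saturday of September 2028: 2028-09-09.
2nd Saturday of October 2028: 2028-10-14.
2nd Saturday of November 2028: 2028-11-11.
December 2028 — 2nd Saturday is 2028-12-09.
2nd Saturday of January 2029: 2029-01-13.
2nd Saturday of February 2029: 2029-02-10.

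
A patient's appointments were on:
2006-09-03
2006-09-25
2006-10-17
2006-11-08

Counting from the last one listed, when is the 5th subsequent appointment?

2007-02-26

The spacing is 22, 22, 22 days — always 22 days.
2006-11-08 + 22 days = 2006-11-30.
2006-11-30 + 22 days = 2006-12-22.
2006-12-22 + 22 days = 2007-01-13.
2007-01-13 + 22 days = 2007-02-04.
2007-02-04 + 22 days = 2007-02-26.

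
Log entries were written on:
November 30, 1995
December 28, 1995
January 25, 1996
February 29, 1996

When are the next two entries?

March 28, 1996; April 25, 1996

Every date is a Thursday; gaps 28, 28, 35 days.
Each is the last Thursday of its month (at least one falls on the 29th or later, ruling out '4th Thursday').
March 1996 ends with Thursday March 28, 1996.
Last Thursday of April 1996: April 25, 1996.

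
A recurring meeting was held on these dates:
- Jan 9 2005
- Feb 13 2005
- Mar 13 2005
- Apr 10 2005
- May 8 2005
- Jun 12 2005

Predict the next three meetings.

Jul 10 2005, Aug 14 2005, Sep 11 2005

These are Sundays at 28- or 35-day spacing (35, 28, 28, 28, 35).
The pattern: 2nd Sunday of the month.
2nd Sunday of July 2005: Jul 10 2005.
2nd Sunday of August 2005: Aug 14 2005.
2nd Sunday of September 2005: Sep 11 2005.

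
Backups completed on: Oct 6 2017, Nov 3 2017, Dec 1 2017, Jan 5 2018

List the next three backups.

All dates are Fridays, 28, 28, 35 days apart.
Specifically, the 1st Friday of each month.
1st Friday of February 2018: Feb 2 2018.
1st Friday of March 2018: Mar 2 2018.
1st Friday of April 2018: Apr 6 2018.

Feb 2 2018, Mar 2 2018, Apr 6 2018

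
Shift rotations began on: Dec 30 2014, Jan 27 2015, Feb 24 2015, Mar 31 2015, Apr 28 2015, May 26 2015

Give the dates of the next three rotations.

Jun 30 2015, Jul 28 2015, Aug 25 2015

These are Tuesdays with 28, 28, 35, 28, 28-day gaps.
Each is the final Tuesday of its month — Dec 30 2014 is past the 28th, so '4th Tuesday' doesn't fit.
Last Tuesday of June 2015: Jun 30 2015.
July 2015 ends with Tuesday Jul 28 2015.
Last Tuesday of August 2015: Aug 25 2015.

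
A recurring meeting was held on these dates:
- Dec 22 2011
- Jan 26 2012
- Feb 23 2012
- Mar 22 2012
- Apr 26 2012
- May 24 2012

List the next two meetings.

Gaps: 35, 28, 28, 35, 28 days — a mix of 28 and 35. Every date is a Thursday.
Each is the 4th Thursday of its month.
4th Thursday of June 2012: Jun 28 2012.
4th Thursday of July 2012: Jul 26 2012.

Jun 28 2012, Jul 26 2012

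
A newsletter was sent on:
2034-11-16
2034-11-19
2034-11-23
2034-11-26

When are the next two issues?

The gap pattern 3, 4, 3 repeats every 2 events.
These are the Thursdays and Sundays of each week.
The following Thursday is 2034-11-30.
The following Sunday is 2034-12-03.

2034-11-30, 2034-12-03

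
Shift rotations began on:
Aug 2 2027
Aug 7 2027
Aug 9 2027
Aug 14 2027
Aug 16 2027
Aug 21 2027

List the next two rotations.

Aug 23 2027, Aug 28 2027

Every event lands on a Monday or Saturday (gaps cycle 5, 2, 5, 2, 5).
So the schedule is: every Monday and Saturday.
Next Monday: Aug 23 2027.
The following Saturday is Aug 28 2027.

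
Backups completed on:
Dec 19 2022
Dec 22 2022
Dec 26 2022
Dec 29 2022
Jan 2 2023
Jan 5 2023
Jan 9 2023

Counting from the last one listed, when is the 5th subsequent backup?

Jan 26 2023

Every event lands on a Monday or Thursday (gaps cycle 3, 4, 3, 4, 3, 4).
So the schedule is: every Monday and Thursday.
Next Thursday: Jan 12 2023.
Next Monday: Jan 16 2023.
The following Thursday is Jan 19 2023.
The following Monday is Jan 23 2023.
Next Thursday: Jan 26 2023.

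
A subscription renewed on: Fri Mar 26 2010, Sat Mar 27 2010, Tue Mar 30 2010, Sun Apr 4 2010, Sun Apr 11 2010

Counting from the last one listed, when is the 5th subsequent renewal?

The spacing grows by 2 each time: 1, 3, 5, 7 days.
Next gap: 9 days. Sun Apr 11 2010 + 9 days = Tue Apr 20 2010.
Next gap: 11 days. Tue Apr 20 2010 + 11 days = Sat May 1 2010.
Next gap: 13 days. Sat May 1 2010 + 13 days = Fri May 14 2010.
Next gap: 15 days. Fri May 14 2010 + 15 days = Sat May 29 2010.
Next gap: 17 days. Sat May 29 2010 + 17 days = Tue Jun 15 2010.

Tue Jun 15 2010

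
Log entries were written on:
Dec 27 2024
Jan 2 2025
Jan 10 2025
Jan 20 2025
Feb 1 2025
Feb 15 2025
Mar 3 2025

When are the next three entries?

The spacing grows by 2 each time: 6, 8, 10, 12, 14, 16 days.
Next gap: 18 days. Mar 3 2025 + 18 days = Mar 21 2025.
Next gap: 20 days. Mar 21 2025 + 20 days = Apr 10 2025.
Next gap: 22 days. Apr 10 2025 + 22 days = May 2 2025.

Mar 21 2025, Apr 10 2025, May 2 2025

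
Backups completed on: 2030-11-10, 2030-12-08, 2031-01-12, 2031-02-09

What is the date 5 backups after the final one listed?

2031-07-13

All dates are Sundays, 28, 35, 28 days apart.
Specifically, the 2nd Sunday of each month.
March 2031 — 2nd Sunday is 2031-03-09.
April 2031 — 2nd Sunday is 2031-04-13.
May 2031 — 2nd Sunday is 2031-05-11.
2nd Sunday of June 2031: 2031-06-08.
2nd Sunday of July 2031: 2031-07-13.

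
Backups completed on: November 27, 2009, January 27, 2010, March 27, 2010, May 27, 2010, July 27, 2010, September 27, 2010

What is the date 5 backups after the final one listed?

Each date is the 27th; the gaps (61, 59, 61, 61, 62) track the month lengths.
The rule is the 27th of every 2 months.
Next: November 2010 → November 27, 2010.
January 2011: January 27, 2011.
Next: March 2011 → March 27, 2011.
May 2011: May 27, 2011.
Next: July 2011 → July 27, 2011.

July 27, 2011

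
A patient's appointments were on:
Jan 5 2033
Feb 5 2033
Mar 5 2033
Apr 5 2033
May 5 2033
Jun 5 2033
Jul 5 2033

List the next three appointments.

The day-of-month is always 5 (31, 28, 31, 30, 31, 30 days between events).
So this recurs on the 5th of each month.
August 2033: Aug 5 2033.
Next: September 2033 → Sep 5 2033.
Next: October 2033 → Oct 5 2033.

Aug 5 2033, Sep 5 2033, Oct 5 2033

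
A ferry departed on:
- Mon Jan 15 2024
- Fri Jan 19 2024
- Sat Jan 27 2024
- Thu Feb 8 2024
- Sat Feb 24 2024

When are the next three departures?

Gaps: 4, 8, 12, 16 days — each gap is 4 larger than the previous one.
Next gap: 20 days. Sat Feb 24 2024 + 20 days = Fri Mar 15 2024.
Next gap: 24 days. Fri Mar 15 2024 + 24 days = Mon Apr 8 2024.
Next gap: 28 days. Mon Apr 8 2024 + 28 days = Mon May 6 2024.

Fri Mar 15 2024, Mon Apr 8 2024, Mon May 6 2024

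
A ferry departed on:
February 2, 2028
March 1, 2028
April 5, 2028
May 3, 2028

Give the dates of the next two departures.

Gaps: 28, 35, 28 days — a mix of 28 and 35. Every date is a Wednesday.
Each is the 1st Wednesday of its month.
June 2028 — 1st Wednesday is June 7, 2028.
1st Wednesday of July 2028: July 5, 2028.

June 7, 2028; July 5, 2028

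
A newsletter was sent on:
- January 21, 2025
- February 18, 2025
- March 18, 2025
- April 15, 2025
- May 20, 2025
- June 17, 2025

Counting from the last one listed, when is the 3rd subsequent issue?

All dates are Tuesdays, 28, 28, 28, 35, 28 days apart.
Specifically, the 3rd Tuesday of each month.
3rd Tuesday of July 2025: July 15, 2025.
August 2025 — 3rd Tuesday is August 19, 2025.
3rd Tuesday of September 2025: September 16, 2025.

September 16, 2025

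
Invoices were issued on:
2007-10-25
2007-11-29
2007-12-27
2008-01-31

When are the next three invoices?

These are Thursdays with 35, 28, 35-day gaps.
Each is the final Thursday of its month — 2007-11-29 is past the 28th, so '4th Thursday' doesn't fit.
February 2008 ends with Thursday 2008-02-28.
Last Thursday of March 2008: 2008-03-27.
April 2008 ends with Thursday 2008-04-24.

2008-02-28, 2008-03-27, 2008-04-24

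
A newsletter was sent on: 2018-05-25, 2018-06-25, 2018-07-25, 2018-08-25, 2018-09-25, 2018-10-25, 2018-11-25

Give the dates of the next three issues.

2018-12-25, 2019-01-25, 2019-02-25

Gaps: 31, 30, 31, 31, 30, 31 days — not constant. Every event is on the 25th of the month.
Pattern: the 25th of each month.
December 2018: 2018-12-25.
January 2019: 2019-01-25.
Next: February 2019 → 2019-02-25.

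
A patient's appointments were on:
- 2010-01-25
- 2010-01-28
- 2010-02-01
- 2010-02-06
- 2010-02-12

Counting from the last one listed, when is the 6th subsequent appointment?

2010-04-10

Intervals are 3, 4, 5, 6 days — an arithmetic progression with common difference 1.
Next gap: 7 days. 2010-02-12 + 7 days = 2010-02-19.
Next gap: 8 days. 2010-02-19 + 8 days = 2010-02-27.
Next gap: 9 days. 2010-02-27 + 9 days = 2010-03-08.
Next gap: 10 days. 2010-03-08 + 10 days = 2010-03-18.
Next gap: 11 days. 2010-03-18 + 11 days = 2010-03-29.
Next gap: 12 days. 2010-03-29 + 12 days = 2010-04-10.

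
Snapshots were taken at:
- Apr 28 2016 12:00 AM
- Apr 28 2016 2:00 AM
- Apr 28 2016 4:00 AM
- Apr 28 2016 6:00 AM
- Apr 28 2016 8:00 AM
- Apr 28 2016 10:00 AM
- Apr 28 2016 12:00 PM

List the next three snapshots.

Apr 28 2016 2:00 PM, Apr 28 2016 4:00 PM, Apr 28 2016 6:00 PM

The interval is a steady 2 hours (2, 2, 2, 2, 2, 2).
Apr 28 2016 12:00 PM + 2 h = Apr 28 2016 2:00 PM.
Apr 28 2016 2:00 PM + 2 h = Apr 28 2016 4:00 PM.
Apr 28 2016 4:00 PM + 2 h = Apr 28 2016 6:00 PM.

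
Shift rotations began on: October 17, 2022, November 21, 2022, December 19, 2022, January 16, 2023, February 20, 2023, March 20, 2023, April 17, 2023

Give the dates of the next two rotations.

May 15, 2023; June 19, 2023

All dates are Mondays, 35, 28, 28, 35, 28, 28 days apart.
Specifically, the 3rd Monday of each month.
3rd Monday of May 2023: May 15, 2023.
June 2023 — 3rd Monday is June 19, 2023.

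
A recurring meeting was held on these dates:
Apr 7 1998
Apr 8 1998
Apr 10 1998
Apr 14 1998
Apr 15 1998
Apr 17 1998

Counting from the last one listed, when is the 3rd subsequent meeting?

Apr 24 1998

Gaps: 1, 2, 4, 1, 2 days — not constant, but cyclic with period 3.
The events fall on every Tuesday, Wednesday and Friday.
Next Tuesday: Apr 21 1998.
The following Wednesday is Apr 22 1998.
The following Friday is Apr 24 1998.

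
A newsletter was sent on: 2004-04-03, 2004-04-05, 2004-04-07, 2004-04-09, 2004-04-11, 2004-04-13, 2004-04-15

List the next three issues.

Gaps between consecutive events: 2, 2, 2, 2, 2, 2 days — a constant 2-day interval.
2004-04-15 + 2 days = 2004-04-17.
2004-04-17 + 2 days = 2004-04-19.
2004-04-19 + 2 days = 2004-04-21.

2004-04-17, 2004-04-19, 2004-04-21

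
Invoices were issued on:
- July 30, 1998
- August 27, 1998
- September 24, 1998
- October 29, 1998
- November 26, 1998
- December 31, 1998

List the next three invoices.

Every date is a Thursday; gaps 28, 28, 35, 28, 35 days.
Each is the last Thursday of its month (at least one falls on the 29th or later, ruling out '4th Thursday').
January 1999 ends with Thursday January 28, 1999.
Last Thursday of February 1999: February 25, 1999.
Last Thursday of March 1999: March 25, 1999.

January 28, 1999; February 25, 1999; March 25, 1999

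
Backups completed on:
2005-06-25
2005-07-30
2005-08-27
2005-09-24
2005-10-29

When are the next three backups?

2005-11-26, 2005-12-31, 2006-01-28

All Saturdays; the gaps (35, 28, 28, 35) vary with month length.
This is the last Saturday of each month.
November 2005 ends with Saturday 2005-11-26.
December 2005 ends with Saturday 2005-12-31.
January 2006 ends with Saturday 2006-01-28.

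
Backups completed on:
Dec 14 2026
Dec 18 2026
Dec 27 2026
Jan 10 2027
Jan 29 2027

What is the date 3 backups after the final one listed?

The spacing grows by 5 each time: 4, 9, 14, 19 days.
Next gap: 24 days. Jan 29 2027 + 24 days = Feb 22 2027.
Next gap: 29 days. Feb 22 2027 + 29 days = Mar 23 2027.
Next gap: 34 days. Mar 23 2027 + 34 days = Apr 26 2027.

Apr 26 2027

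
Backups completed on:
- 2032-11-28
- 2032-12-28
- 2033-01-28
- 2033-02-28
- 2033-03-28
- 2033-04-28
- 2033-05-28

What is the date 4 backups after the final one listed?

2033-09-28

Gaps: 30, 31, 31, 28, 31, 30 days — not constant. Every event is on the 28th of the month.
Pattern: the 28th of each month.
Next: June 2033 → 2033-06-28.
July 2033: 2033-07-28.
August 2033: 2033-08-28.
Next: September 2033 → 2033-09-28.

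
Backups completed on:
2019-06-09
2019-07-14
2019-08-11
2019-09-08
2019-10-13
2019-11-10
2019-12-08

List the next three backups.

2020-01-12, 2020-02-09, 2020-03-08

These are Sundays at 28- or 35-day spacing (35, 28, 28, 35, 28, 28).
The pattern: 2nd Sunday of the month.
2nd Sunday of January 2020: 2020-01-12.
2nd Sunday of February 2020: 2020-02-09.
2nd Sunday of March 2020: 2020-03-08.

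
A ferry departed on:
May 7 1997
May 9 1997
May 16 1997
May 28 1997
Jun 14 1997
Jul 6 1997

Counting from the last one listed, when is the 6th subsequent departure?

Gaps: 2, 7, 12, 17, 22 days — each gap is 5 larger than the previous one.
Next gap: 27 days. Jul 6 1997 + 27 days = Aug 2 1997.
Next gap: 32 days. Aug 2 1997 + 32 days = Sep 3 1997.
Next gap: 37 days. Sep 3 1997 + 37 days = Oct 10 1997.
Next gap: 42 days. Oct 10 1997 + 42 days = Nov 21 1997.
Next gap: 47 days. Nov 21 1997 + 47 days = Jan 7 1998.
Next gap: 52 days. Jan 7 1998 + 52 days = Feb 28 1998.

Feb 28 1998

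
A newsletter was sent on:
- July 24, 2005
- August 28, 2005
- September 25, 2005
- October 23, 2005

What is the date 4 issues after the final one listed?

February 26, 2006

All dates are Sundays, 35, 28, 28 days apart.
Specifically, the 4th Sunday of each month.
November 2005 — 4th Sunday is November 27, 2005.
December 2005 — 4th Sunday is December 25, 2005.
January 2006 — 4th Sunday is January 22, 2006.
February 2006 — 4th Sunday is February 26, 2006.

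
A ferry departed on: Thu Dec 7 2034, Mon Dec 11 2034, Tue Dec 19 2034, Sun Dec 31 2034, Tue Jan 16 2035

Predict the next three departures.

The spacing grows by 4 each time: 4, 8, 12, 16 days.
Next gap: 20 days. Tue Jan 16 2035 + 20 days = Mon Feb 5 2035.
Next gap: 24 days. Mon Feb 5 2035 + 24 days = Thu Mar 1 2035.
Next gap: 28 days. Thu Mar 1 2035 + 28 days = Thu Mar 29 2035.

Mon Feb 5 2035, Thu Mar 1 2035, Thu Mar 29 2035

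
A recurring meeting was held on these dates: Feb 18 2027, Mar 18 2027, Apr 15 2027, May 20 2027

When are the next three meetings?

All dates are Thursdays, 28, 28, 35 days apart.
Specifically, the 3rd Thursday of each month.
June 2027 — 3rd Thursday is Jun 17 2027.
3rd Thursday of July 2027: Jul 15 2027.
3rd Thursday of August 2027: Aug 19 2027.

Jun 17 2027, Jul 15 2027, Aug 19 2027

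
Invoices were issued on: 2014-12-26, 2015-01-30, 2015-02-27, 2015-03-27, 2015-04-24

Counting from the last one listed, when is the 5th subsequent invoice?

These are Fridays with 35, 28, 28, 28-day gaps.
Each is the final Friday of its month — 2015-01-30 is past the 28th, so '4th Friday' doesn't fit.
May 2015 ends with Friday 2015-05-29.
Last Friday of June 2015: 2015-06-26.
July 2015 ends with Friday 2015-07-31.
August 2015 ends with Friday 2015-08-28.
September 2015 ends with Friday 2015-09-25.

2015-09-25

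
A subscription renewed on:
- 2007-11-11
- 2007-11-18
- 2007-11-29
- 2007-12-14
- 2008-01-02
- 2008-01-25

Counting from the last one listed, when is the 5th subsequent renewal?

2008-07-18

Intervals are 7, 11, 15, 19, 23 days — an arithmetic progression with common difference 4.
Next gap: 27 days. 2008-01-25 + 27 days = 2008-02-21.
Next gap: 31 days. 2008-02-21 + 31 days = 2008-03-23.
Next gap: 35 days. 2008-03-23 + 35 days = 2008-04-27.
Next gap: 39 days. 2008-04-27 + 39 days = 2008-06-05.
Next gap: 43 days. 2008-06-05 + 43 days = 2008-07-18.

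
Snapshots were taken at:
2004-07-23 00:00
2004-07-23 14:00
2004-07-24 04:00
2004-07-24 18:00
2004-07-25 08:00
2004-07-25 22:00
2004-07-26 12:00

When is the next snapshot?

The interval is a steady 14 hours (14, 14, 14, 14, 14, 14).
2004-07-26 12:00 + 14 h = 2004-07-27 02:00.

2004-07-27 02:00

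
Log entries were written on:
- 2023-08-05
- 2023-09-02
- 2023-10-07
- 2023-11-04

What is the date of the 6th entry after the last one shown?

Gaps: 28, 35, 28 days — a mix of 28 and 35. Every date is a Saturday.
Each is the 1st Saturday of its month.
December 2023 — 1st Saturday is 2023-12-02.
1st Saturday of January 2024: 2024-01-06.
1st Saturday of February 2024: 2024-02-03.
1st Saturday of March 2024: 2024-03-02.
April 2024 — 1st Saturday is 2024-04-06.
May 2024 — 1st Saturday is 2024-05-04.

2024-05-04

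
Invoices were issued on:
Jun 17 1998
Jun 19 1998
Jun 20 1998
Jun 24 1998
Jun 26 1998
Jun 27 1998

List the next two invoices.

Every event lands on a Wednesday or Friday or Saturday (gaps cycle 2, 1, 4, 2, 1).
So the schedule is: every Wednesday, Friday and Saturday.
Next Wednesday: Jul 1 1998.
The following Friday is Jul 3 1998.

Jul 1 1998, Jul 3 1998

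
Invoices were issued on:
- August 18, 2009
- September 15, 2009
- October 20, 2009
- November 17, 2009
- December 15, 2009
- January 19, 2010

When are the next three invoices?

February 16, 2010; March 16, 2010; April 20, 2010

All dates are Tuesdays, 28, 35, 28, 28, 35 days apart.
Specifically, the 3rd Tuesday of each month.
February 2010 — 3rd Tuesday is February 16, 2010.
3rd Tuesday of March 2010: March 16, 2010.
April 2010 — 3rd Tuesday is April 20, 2010.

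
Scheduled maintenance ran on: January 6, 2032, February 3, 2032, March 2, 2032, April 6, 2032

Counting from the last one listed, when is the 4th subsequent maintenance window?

August 3, 2032

These are Tuesdays at 28- or 35-day spacing (28, 28, 35).
The pattern: 1st Tuesday of the month.
May 2032 — 1st Tuesday is May 4, 2032.
June 2032 — 1st Tuesday is June 1, 2032.
1st Tuesday of July 2032: July 6, 2032.
1st Tuesday of August 2032: August 3, 2032.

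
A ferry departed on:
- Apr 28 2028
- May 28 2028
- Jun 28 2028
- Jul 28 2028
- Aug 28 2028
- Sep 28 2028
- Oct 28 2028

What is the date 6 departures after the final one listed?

Apr 28 2029

Each date is the 28th; the gaps (30, 31, 30, 31, 31, 30) track the month lengths.
The rule is the 28th of each month.
November 2028: Nov 28 2028.
Next: December 2028 → Dec 28 2028.
Next: January 2029 → Jan 28 2029.
Next: February 2029 → Feb 28 2029.
March 2029: Mar 28 2029.
Next: April 2029 → Apr 28 2029.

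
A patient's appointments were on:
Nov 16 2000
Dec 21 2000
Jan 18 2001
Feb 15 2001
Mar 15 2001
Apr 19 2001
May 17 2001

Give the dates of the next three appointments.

All dates are Thursdays, 35, 28, 28, 28, 35, 28 days apart.
Specifically, the 3rd Thursday of each month.
June 2001 — 3rd Thursday is Jun 21 2001.
July 2001 — 3rd Thursday is Jul 19 2001.
August 2001 — 3rd Thursday is Aug 16 2001.

Jun 21 2001, Jul 19 2001, Aug 16 2001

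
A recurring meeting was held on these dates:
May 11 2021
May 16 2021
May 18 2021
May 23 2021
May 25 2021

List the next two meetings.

Gaps: 5, 2, 5, 2 days — not constant, but cyclic with period 2.
The events fall on every Tuesday and Sunday.
Next Sunday: May 30 2021.
Next Tuesday: Jun 1 2021.

May 30 2021, Jun 1 2021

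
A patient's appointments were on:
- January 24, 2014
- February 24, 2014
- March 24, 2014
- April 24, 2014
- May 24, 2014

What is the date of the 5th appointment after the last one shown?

The day-of-month is always 24 (31, 28, 31, 30 days between events).
So this recurs on the 24th of each month.
Next: June 2014 → June 24, 2014.
Next: July 2014 → July 24, 2014.
Next: August 2014 → August 24, 2014.
Next: September 2014 → September 24, 2014.
Next: October 2014 → October 24, 2014.

October 24, 2014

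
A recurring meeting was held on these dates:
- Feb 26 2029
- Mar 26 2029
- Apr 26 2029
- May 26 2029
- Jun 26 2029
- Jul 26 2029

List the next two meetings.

The day-of-month is always 26 (28, 31, 30, 31, 30 days between events).
So this recurs on the 26th of each month.
August 2029: Aug 26 2029.
September 2029: Sep 26 2029.

Aug 26 2029, Sep 26 2029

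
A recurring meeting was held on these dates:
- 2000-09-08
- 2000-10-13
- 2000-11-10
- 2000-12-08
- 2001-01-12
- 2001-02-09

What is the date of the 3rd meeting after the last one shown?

All dates are Fridays, 35, 28, 28, 35, 28 days apart.
Specifically, the 2nd Friday of each month.
2nd Friday of March 2001: 2001-03-09.
April 2001 — 2nd Friday is 2001-04-13.
2nd Friday of May 2001: 2001-05-11.

2001-05-11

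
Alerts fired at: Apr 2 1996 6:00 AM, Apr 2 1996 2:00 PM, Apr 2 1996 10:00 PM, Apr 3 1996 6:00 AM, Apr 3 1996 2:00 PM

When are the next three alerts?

The interval is a steady 8 hours (8, 8, 8, 8).
Apr 3 1996 2:00 PM + 8 h = Apr 3 1996 10:00 PM.
Apr 3 1996 10:00 PM + 8 h = Apr 4 1996 6:00 AM.
Apr 4 1996 6:00 AM + 8 h = Apr 4 1996 2:00 PM.

Apr 3 1996 10:00 PM, Apr 4 1996 6:00 AM, Apr 4 1996 2:00 PM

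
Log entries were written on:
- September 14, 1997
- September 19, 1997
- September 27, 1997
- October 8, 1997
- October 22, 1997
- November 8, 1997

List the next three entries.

November 28, 1997; December 21, 1997; January 16, 1998

Intervals are 5, 8, 11, 14, 17 days — an arithmetic progression with common difference 3.
Next gap: 20 days. November 8, 1997 + 20 days = November 28, 1997.
Next gap: 23 days. November 28, 1997 + 23 days = December 21, 1997.
Next gap: 26 days. December 21, 1997 + 26 days = January 16, 1998.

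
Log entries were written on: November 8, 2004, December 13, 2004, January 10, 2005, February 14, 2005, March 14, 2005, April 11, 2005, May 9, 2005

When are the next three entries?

June 13, 2005; July 11, 2005; August 8, 2005

Gaps: 35, 28, 35, 28, 28, 28 days — a mix of 28 and 35. Every date is a Monday.
Each is the 2nd Monday of its month.
June 2005 — 2nd Monday is June 13, 2005.
July 2005 — 2nd Monday is July 11, 2005.
August 2005 — 2nd Monday is August 8, 2005.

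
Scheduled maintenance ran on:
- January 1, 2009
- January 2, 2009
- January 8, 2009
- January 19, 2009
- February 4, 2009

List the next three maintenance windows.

Intervals are 1, 6, 11, 16 days — an arithmetic progression with common difference 5.
Next gap: 21 days. February 4, 2009 + 21 days = February 25, 2009.
Next gap: 26 days. February 25, 2009 + 26 days = March 23, 2009.
Next gap: 31 days. March 23, 2009 + 31 days = April 23, 2009.

February 25, 2009; March 23, 2009; April 23, 2009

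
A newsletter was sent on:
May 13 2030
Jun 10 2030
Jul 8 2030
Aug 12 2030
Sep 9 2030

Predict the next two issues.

Oct 14 2030, Nov 11 2030

These are Mondays at 28- or 35-day spacing (28, 28, 35, 28).
The pattern: 2nd Monday of the month.
October 2030 — 2nd Monday is Oct 14 2030.
November 2030 — 2nd Monday is Nov 11 2030.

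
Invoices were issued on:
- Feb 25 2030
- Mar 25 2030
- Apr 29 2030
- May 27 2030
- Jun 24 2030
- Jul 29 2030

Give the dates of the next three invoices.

Every date is a Monday; gaps 28, 35, 28, 28, 35 days.
Each is the last Monday of its month (at least one falls on the 29th or later, ruling out '4th Monday').
Last Monday of August 2030: Aug 26 2030.
Last Monday of September 2030: Sep 30 2030.
October 2030 ends with Monday Oct 28 2030.

Aug 26 2030, Sep 30 2030, Oct 28 2030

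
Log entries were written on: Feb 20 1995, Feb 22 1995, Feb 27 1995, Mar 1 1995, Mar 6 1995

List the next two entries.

Mar 8 1995, Mar 13 1995

Every event lands on a Monday or Wednesday (gaps cycle 2, 5, 2, 5).
So the schedule is: every Monday and Wednesday.
The following Wednesday is Mar 8 1995.
The following Monday is Mar 13 1995.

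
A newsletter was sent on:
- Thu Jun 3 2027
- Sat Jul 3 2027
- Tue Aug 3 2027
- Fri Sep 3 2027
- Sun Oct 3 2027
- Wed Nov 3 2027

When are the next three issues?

Fri Dec 3 2027, Mon Jan 3 2028, Thu Feb 3 2028

The day-of-month is always 3 (30, 31, 31, 30, 31 days between events).
So this recurs on the 3rd of each month.
December 2027: Fri Dec 3 2027.
January 2028: Mon Jan 3 2028.
Next: February 2028 → Thu Feb 3 2028.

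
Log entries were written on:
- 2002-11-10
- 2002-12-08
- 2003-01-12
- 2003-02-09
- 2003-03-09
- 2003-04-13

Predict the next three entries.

All dates are Sundays, 28, 35, 28, 28, 35 days apart.
Specifically, the 2nd Sunday of each month.
2nd Sunday of May 2003: 2003-05-11.
June 2003 — 2nd Sunday is 2003-06-08.
2nd Sunday of July 2003: 2003-07-13.

2003-05-11, 2003-06-08, 2003-07-13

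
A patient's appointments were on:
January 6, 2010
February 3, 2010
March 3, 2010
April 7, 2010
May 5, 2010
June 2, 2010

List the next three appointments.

July 7, 2010; August 4, 2010; September 1, 2010

All dates are Wednesdays, 28, 28, 35, 28, 28 days apart.
Specifically, the 1st Wednesday of each month.
1st Wednesday of July 2010: July 7, 2010.
1st Wednesday of August 2010: August 4, 2010.
1st Wednesday of September 2010: September 1, 2010.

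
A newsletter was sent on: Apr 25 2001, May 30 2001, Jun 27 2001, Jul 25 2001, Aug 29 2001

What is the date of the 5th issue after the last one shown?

All Wednesdays; the gaps (35, 28, 28, 35) vary with month length.
This is the last Wednesday of each month.
September 2001 ends with Wednesday Sep 26 2001.
Last Wednesday of October 2001: Oct 31 2001.
Last Wednesday of November 2001: Nov 28 2001.
Last Wednesday of December 2001: Dec 26 2001.
January 2002 ends with Wednesday Jan 30 2002.

Jan 30 2002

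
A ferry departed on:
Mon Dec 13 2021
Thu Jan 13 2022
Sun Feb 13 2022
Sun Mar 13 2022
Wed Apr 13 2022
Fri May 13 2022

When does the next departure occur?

Mon Jun 13 2022

Gaps: 31, 31, 28, 31, 30 days — not constant. Every event is on the 13th of the month.
Pattern: the 13th of each month.
Next: June 2022 → Mon Jun 13 2022.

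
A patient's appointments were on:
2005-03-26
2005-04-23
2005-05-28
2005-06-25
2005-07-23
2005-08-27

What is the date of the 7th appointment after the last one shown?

2006-03-25

These are Saturdays at 28- or 35-day spacing (28, 35, 28, 28, 35).
The pattern: 4th Saturday of the month.
September 2005 — 4th Saturday is 2005-09-24.
October 2005 — 4th Saturday is 2005-10-22.
4th Saturday of November 2005: 2005-11-26.
4th Saturday of December 2005: 2005-12-24.
January 2006 — 4th Saturday is 2006-01-28.
February 2006 — 4th Saturday is 2006-02-25.
March 2006 — 4th Saturday is 2006-03-25.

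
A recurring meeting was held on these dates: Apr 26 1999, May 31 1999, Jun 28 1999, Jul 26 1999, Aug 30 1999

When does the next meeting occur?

Sep 27 1999

These are Mondays with 35, 28, 28, 35-day gaps.
Each is the final Monday of its month — May 31 1999 is past the 28th, so '4th Monday' doesn't fit.
September 1999 ends with Monday Sep 27 1999.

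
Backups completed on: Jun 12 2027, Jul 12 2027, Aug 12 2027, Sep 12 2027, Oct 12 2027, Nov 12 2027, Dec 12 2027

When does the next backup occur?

Gaps: 30, 31, 31, 30, 31, 30 days — not constant. Every event is on the 12th of the month.
Pattern: the 12th of each month.
Next: January 2028 → Jan 12 2028.

Jan 12 2028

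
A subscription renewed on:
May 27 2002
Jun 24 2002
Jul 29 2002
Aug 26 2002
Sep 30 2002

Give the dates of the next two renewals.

Oct 28 2002, Nov 25 2002

All Mondays; the gaps (28, 35, 28, 35) vary with month length.
This is the last Monday of each month.
Last Monday of October 2002: Oct 28 2002.
November 2002 ends with Monday Nov 25 2002.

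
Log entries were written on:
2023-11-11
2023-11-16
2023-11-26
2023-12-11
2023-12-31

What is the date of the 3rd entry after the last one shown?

2024-03-30

Gaps: 5, 10, 15, 20 days — each gap is 5 larger than the previous one.
Next gap: 25 days. 2023-12-31 + 25 days = 2024-01-25.
Next gap: 30 days. 2024-01-25 + 30 days = 2024-02-24.
Next gap: 35 days. 2024-02-24 + 35 days = 2024-03-30.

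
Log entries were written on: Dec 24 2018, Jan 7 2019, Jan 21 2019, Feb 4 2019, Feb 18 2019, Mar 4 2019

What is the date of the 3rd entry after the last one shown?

Every event comes 14 days after the last (14, 14, 14, 14, 14).
Mar 4 2019 + 14 days = Mar 18 2019.
Mar 18 2019 + 14 days = Apr 1 2019.
Apr 1 2019 + 14 days = Apr 15 2019.

Apr 15 2019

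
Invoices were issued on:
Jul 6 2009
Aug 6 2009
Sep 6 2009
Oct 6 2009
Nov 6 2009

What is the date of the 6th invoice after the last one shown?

Gaps: 31, 31, 30, 31 days — not constant. Every event is on the 6th of the month.
Pattern: the 6th of each month.
Next: December 2009 → Dec 6 2009.
January 2010: Jan 6 2010.
February 2010: Feb 6 2010.
Next: March 2010 → Mar 6 2010.
April 2010: Apr 6 2010.
May 2010: May 6 2010.

May 6 2010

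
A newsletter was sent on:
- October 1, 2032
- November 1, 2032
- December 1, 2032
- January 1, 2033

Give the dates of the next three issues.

Gaps: 31, 30, 31 days — not constant. Every event is on the 1st of the month.
Pattern: the 1st of each month.
Next: February 2033 → February 1, 2033.
Next: March 2033 → March 1, 2033.
April 2033: April 1, 2033.

February 1, 2033; March 1, 2033; April 1, 2033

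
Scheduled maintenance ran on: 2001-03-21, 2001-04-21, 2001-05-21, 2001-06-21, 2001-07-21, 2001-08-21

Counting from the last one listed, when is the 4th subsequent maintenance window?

2001-12-21

The day-of-month is always 21 (31, 30, 31, 30, 31 days between events).
So this recurs on the 21st of each month.
Next: September 2001 → 2001-09-21.
Next: October 2001 → 2001-10-21.
Next: November 2001 → 2001-11-21.
December 2001: 2001-12-21.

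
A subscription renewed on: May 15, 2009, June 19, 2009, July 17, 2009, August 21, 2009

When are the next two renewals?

September 18, 2009; October 16, 2009

Gaps: 35, 28, 35 days — a mix of 28 and 35. Every date is a Friday.
Each is the 3rd Friday of its month.
3rd Friday of September 2009: September 18, 2009.
3rd Friday of October 2009: October 16, 2009.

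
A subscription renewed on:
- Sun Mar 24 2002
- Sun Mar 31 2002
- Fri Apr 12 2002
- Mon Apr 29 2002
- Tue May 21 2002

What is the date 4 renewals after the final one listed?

Sun Oct 6 2002

The spacing grows by 5 each time: 7, 12, 17, 22 days.
Next gap: 27 days. Tue May 21 2002 + 27 days = Mon Jun 17 2002.
Next gap: 32 days. Mon Jun 17 2002 + 32 days = Fri Jul 19 2002.
Next gap: 37 days. Fri Jul 19 2002 + 37 days = Sun Aug 25 2002.
Next gap: 42 days. Sun Aug 25 2002 + 42 days = Sun Oct 6 2002.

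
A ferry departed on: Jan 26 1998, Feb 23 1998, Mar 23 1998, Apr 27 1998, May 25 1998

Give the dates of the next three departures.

All dates are Mondays, 28, 28, 35, 28 days apart.
Specifically, the 4th Monday of each month.
June 1998 — 4th Monday is Jun 22 1998.
4th Monday of July 1998: Jul 27 1998.
4th Monday of August 1998: Aug 24 1998.

Jun 22 1998, Jul 27 1998, Aug 24 1998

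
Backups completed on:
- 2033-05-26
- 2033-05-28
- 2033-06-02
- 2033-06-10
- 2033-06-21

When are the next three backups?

2033-07-05, 2033-07-22, 2033-08-11

Gaps: 2, 5, 8, 11 days — each gap is 3 larger than the previous one.
Next gap: 14 days. 2033-06-21 + 14 days = 2033-07-05.
Next gap: 17 days. 2033-07-05 + 17 days = 2033-07-22.
Next gap: 20 days. 2033-07-22 + 20 days = 2033-08-11.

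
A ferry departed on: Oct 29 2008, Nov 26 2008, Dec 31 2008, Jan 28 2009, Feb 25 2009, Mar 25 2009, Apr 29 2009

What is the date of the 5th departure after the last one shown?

Sep 30 2009

Every date is a Wednesday; gaps 28, 35, 28, 28, 28, 35 days.
Each is the last Wednesday of its month (at least one falls on the 29th or later, ruling out '4th Wednesday').
May 2009 ends with Wednesday May 27 2009.
June 2009 ends with Wednesday Jun 24 2009.
July 2009 ends with Wednesday Jul 29 2009.
Last Wednesday of August 2009: Aug 26 2009.
Last Wednesday of September 2009: Sep 30 2009.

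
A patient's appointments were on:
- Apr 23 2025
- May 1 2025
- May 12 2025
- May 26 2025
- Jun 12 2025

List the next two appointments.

Jul 2 2025, Jul 25 2025

Intervals are 8, 11, 14, 17 days — an arithmetic progression with common difference 3.
Next gap: 20 days. Jun 12 2025 + 20 days = Jul 2 2025.
Next gap: 23 days. Jul 2 2025 + 23 days = Jul 25 2025.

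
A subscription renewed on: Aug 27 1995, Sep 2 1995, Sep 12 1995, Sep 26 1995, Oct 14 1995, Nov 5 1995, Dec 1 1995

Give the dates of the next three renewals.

Dec 31 1995, Feb 3 1996, Mar 12 1996

The spacing grows by 4 each time: 6, 10, 14, 18, 22, 26 days.
Next gap: 30 days. Dec 1 1995 + 30 days = Dec 31 1995.
Next gap: 34 days. Dec 31 1995 + 34 days = Feb 3 1996.
Next gap: 38 days. Feb 3 1996 + 38 days = Mar 12 1996.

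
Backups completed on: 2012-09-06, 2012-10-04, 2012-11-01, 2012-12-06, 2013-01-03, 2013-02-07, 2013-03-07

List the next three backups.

2013-04-04, 2013-05-02, 2013-06-06

All dates are Thursdays, 28, 28, 35, 28, 35, 28 days apart.
Specifically, the 1st Thursday of each month.
April 2013 — 1st Thursday is 2013-04-04.
May 2013 — 1st Thursday is 2013-05-02.
1st Thursday of June 2013: 2013-06-06.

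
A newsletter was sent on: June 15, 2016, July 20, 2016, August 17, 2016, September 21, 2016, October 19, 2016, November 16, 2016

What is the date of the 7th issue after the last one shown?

All dates are Wednesdays, 35, 28, 35, 28, 28 days apart.
Specifically, the 3rd Wednesday of each month.
December 2016 — 3rd Wednesday is December 21, 2016.
January 2017 — 3rd Wednesday is January 18, 2017.
February 2017 — 3rd Wednesday is February 15, 2017.
3rd Wednesday of March 2017: March 15, 2017.
April 2017 — 3rd Wednesday is April 19, 2017.
3rd Wednesday of May 2017: May 17, 2017.
June 2017 — 3rd Wednesday is June 21, 2017.

June 21, 2017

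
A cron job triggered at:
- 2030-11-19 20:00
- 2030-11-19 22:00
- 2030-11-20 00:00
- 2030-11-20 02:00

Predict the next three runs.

2030-11-20 04:00, 2030-11-20 06:00, 2030-11-20 08:00

Spacing: 2, 2, 2 h — constant 2 h.
2030-11-20 02:00 + 2 h = 2030-11-20 04:00.
2030-11-20 04:00 + 2 h = 2030-11-20 06:00.
2030-11-20 06:00 + 2 h = 2030-11-20 08:00.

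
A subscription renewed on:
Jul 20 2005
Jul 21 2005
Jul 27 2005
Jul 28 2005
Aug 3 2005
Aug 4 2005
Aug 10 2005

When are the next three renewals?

Every event lands on a Wednesday or Thursday (gaps cycle 1, 6, 1, 6, 1, 6).
So the schedule is: every Wednesday and Thursday.
The following Thursday is Aug 11 2005.
Next Wednesday: Aug 17 2005.
The following Thursday is Aug 18 2005.

Aug 11 2005, Aug 17 2005, Aug 18 2005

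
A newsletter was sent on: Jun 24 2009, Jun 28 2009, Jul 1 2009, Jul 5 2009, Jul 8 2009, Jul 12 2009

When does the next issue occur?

Jul 15 2009

Gaps: 4, 3, 4, 3, 4 days — not constant, but cyclic with period 2.
The events fall on every Wednesday and Sunday.
Next Wednesday: Jul 15 2009.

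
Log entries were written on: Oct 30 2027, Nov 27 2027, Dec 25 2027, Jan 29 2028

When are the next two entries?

Feb 26 2028, Mar 25 2028

These are Saturdays with 28, 28, 35-day gaps.
Each is the final Saturday of its month — Oct 30 2027 is past the 28th, so '4th Saturday' doesn't fit.
Last Saturday of February 2028: Feb 26 2028.
Last Saturday of March 2028: Mar 25 2028.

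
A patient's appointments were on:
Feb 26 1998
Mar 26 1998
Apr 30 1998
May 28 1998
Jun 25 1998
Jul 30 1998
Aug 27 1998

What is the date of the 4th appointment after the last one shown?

These are Thursdays with 28, 35, 28, 28, 35, 28-day gaps.
Each is the final Thursday of its month — Apr 30 1998 is past the 28th, so '4th Thursday' doesn't fit.
Last Thursday of September 1998: Sep 24 1998.
Last Thursday of October 1998: Oct 29 1998.
Last Thursday of November 1998: Nov 26 1998.
December 1998 ends with Thursday Dec 31 1998.

Dec 31 1998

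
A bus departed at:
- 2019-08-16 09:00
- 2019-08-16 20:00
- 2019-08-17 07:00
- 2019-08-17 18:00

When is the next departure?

2019-08-18 05:00

The interval is a steady 11 hours (11, 11, 11).
2019-08-17 18:00 + 11 h = 2019-08-18 05:00.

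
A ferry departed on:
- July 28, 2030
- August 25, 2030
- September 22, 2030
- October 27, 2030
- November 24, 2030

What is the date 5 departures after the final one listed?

April 27, 2031

Gaps: 28, 28, 35, 28 days — a mix of 28 and 35. Every date is a Sunday.
Each is the 4th Sunday of its month.
December 2030 — 4th Sunday is December 22, 2030.
January 2031 — 4th Sunday is January 26, 2031.
February 2031 — 4th Sunday is February 23, 2031.
4th Sunday of March 2031: March 23, 2031.
4th Sunday of April 2031: April 27, 2031.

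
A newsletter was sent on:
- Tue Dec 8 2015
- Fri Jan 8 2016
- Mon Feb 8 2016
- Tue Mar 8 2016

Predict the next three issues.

The day-of-month is always 8 (31, 31, 29 days between events).
So this recurs on the 8th of each month.
Next: April 2016 → Fri Apr 8 2016.
May 2016: Sun May 8 2016.
Next: June 2016 → Wed Jun 8 2016.

Fri Apr 8 2016, Sun May 8 2016, Wed Jun 8 2016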